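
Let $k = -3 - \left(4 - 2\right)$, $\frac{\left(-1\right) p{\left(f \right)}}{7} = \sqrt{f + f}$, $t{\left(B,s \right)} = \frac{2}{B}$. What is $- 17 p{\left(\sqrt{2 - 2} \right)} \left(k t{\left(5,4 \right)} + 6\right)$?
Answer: $0$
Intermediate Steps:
$p{\left(f \right)} = - 7 \sqrt{2} \sqrt{f}$ ($p{\left(f \right)} = - 7 \sqrt{f + f} = - 7 \sqrt{2 f} = - 7 \sqrt{2} \sqrt{f}$)
$k = -5$ ($k = -3 - 2 = -5$)
$- 17 p{\left(\sqrt{2 - 2} \right)} \left(k t{\left(5,4 \right)} + 6\right) = - 17 \left(- 7 \sqrt{2} \sqrt{\sqrt{2 - 2}}\right) \left(- 5 \cdot \frac{2}{5} + 6\right) = - 17 \left(- 7 \sqrt{2} \sqrt{\sqrt{0}}\right) \left(- 5 \cdot 2 \cdot \frac{1}{5} + 6\right) = - 17 \left(- 7 \sqrt{2} \sqrt{0}\right) \left(\left(-5\right) \frac{2}{5} + 6\right) = - 17 \left(\left(-7\right) \sqrt{2} \cdot 0\right) \left(-2 + 6\right) = \left(-17\right) 0 \cdot 4 = 0 \cdot 4 = 0$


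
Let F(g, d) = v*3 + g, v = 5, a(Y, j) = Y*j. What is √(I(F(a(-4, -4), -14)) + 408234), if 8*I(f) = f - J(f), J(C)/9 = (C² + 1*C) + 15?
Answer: √407105 ≈ 638.05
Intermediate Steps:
F(g, d) = 15 + g (F(g, d) = 5*3 + g = 15 + g)
J(C) = 135 + 9*C + 9*C² (J(C) = 9*((C² + 1*C) + 15) = 9*((C² + C) + 15) = 9*((C + C²) + 15) = 9*(15 + C + C²) = 135 + 9*C + 9*C²)
I(f) = -135/8 - f - 9*f²/8 (I(f) = (f - (135 + 9*f + 9*f²))/8 = (f + (-135 - 9*f - 9*f²))/8 = (-135 - 9*f² - 8*f)/8 = -135/8 - f - 9*f²/8)
√(I(F(a(-4, -4), -14)) + 408234) = √((-135/8 - (15 - 4*(-4)) - 9*(15 - 4*(-4))²/8) + 408234) = √((-135/8 - (15 + 16) - 9*(15 + 16)²/8) + 408234) = √((-135/8 - 1*31 - 9/8*31²) + 408234) = √((-135/8 - 31 - 9/8*961) + 408234) = √((-135/8 - 31 - 8649/8) + 408234) = √(-1129 + 408234) = √407105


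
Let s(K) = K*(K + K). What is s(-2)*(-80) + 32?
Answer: -608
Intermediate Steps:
s(K) = 2*K² (s(K) = K*(2*K) = 2*K²)
s(-2)*(-80) + 32 = (2*(-2)²)*(-80) + 32 = (2*4)*(-80) + 32 = 8*(-80) + 32 = -640 + 32 = -608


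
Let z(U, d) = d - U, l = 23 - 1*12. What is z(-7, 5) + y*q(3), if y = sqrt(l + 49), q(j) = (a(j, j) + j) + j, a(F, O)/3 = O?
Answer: 12 + 30*sqrt(15) ≈ 128.19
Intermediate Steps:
a(F, O) = 3*O
l = 11 (l = 23 - 12 = 11)
q(j) = 5*j (q(j) = (3*j + j) + j = 4*j + j = 5*j)
y = 2*sqrt(15) (y = sqrt(11 + 49) = sqrt(60) = 2*sqrt(15) ≈ 7.7460)
z(-7, 5) + y*q(3) = (5 - 1*(-7)) + (2*sqrt(15))*(5*3) = (5 + 7) + (2*sqrt(15))*15 = 12 + 30*sqrt(15)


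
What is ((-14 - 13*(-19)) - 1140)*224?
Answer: -203168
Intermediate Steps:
((-14 - 13*(-19)) - 1140)*224 = ((-14 + 247) - 1140)*224 = (233 - 1140)*224 = -907*224 = -203168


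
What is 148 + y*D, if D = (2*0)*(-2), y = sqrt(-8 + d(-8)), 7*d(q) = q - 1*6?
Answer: 148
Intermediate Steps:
d(q) = -6/7 + q/7 (d(q) = (q - 1*6)/7 = (q - 6)/7 = (-6 + q)/7 = -6/7 + q/7)
y = I*sqrt(10) (y = sqrt(-8 + (-6/7 + (1/7)*(-8))) = sqrt(-8 + (-6/7 - 8/7)) = sqrt(-8 - 2) = sqrt(-10) = I*sqrt(10) ≈ 3.1623*I)
D = 0 (D = 0*(-2) = 0)
148 + y*D = 148 + (I*sqrt(10))*0 = 148 + 0 = 148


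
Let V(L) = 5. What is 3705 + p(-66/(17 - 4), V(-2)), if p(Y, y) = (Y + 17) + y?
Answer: 48385/13 ≈ 3721.9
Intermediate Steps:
p(Y, y) = 17 + Y + y (p(Y, y) = (17 + Y) + y = 17 + Y + y)
3705 + p(-66/(17 - 4), V(-2)) = 3705 + (17 - 66/(17 - 4) + 5) = 3705 + (17 - 66/13 + 5) = 3705 + 220/13 = 48385/13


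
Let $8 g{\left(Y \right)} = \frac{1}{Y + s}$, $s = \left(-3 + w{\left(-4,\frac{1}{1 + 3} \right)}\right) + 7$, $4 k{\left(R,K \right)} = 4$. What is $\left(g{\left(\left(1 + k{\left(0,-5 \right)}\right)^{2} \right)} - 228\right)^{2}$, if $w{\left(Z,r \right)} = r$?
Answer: $\frac{226412209}{4356} \approx 51977.0$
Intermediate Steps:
$k{\left(R,K \right)} = 1$ ($k{\left(R,K \right)} = \frac{1}{4} \cdot 4 = 1$)
$s = \frac{17}{4}$ ($s = \left(-3 + \frac{1}{1 + 3}\right) + 7 = \left(-3 + \frac{1}{4}\right) + 7 = - \frac{11}{4} + 7 = \frac{17}{4} \approx 4.25$)
$g{\left(Y \right)} = \frac{1}{8 \left(\frac{17}{4} + Y\right)}$ ($g{\left(Y \right)} = \frac{1}{8 \left(Y + \frac{17}{4}\right)} = \frac{1}{8 \left(\frac{17}{4} + Y\right)}$)
$\left(g{\left(\left(1 + k{\left(0,-5 \right)}\right)^{2} \right)} - 228\right)^{2} = \left(\frac{1}{2 \left(17 + 4 \left(1 + 1\right)^{2}\right)} - 228\right)^{2} = \left(\frac{1}{2 \left(17 + 4 \cdot 2^{2}\right)} - 228\right)^{2} = \left(\frac{1}{2 \left(17 + 4 \cdot 4\right)} - 228\right)^{2} = \left(\frac{1}{2 \left(17 + 16\right)} - 228\right)^{2} = \left(\frac{1}{2 \cdot 33} - 228\right)^{2} = \left(\frac{1}{2} \cdot \frac{1}{33} - 228\right)^{2} = \left(\frac{1}{66} - 228\right)^{2} = \left(- \frac{15047}{66}\right)^{2} = \frac{226412209}{4356}$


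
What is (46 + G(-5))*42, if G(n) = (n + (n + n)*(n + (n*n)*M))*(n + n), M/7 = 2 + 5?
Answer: 5128032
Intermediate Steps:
M = 49 (M = 7*(2 + 5) = 7*7 = 49)
G(n) = 2*n*(n + 2*n*(n + 49*n²)) (G(n) = (n + (n + n)*(n + (n*n)*49))*(n + n) = (n + (2*n)*(n + n²*49))*(2*n) = (n + (2*n)*(n + 49*n²))*(2*n) = (n + 2*n*(n + 49*n²))*(2*n) = 2*n*(n + 2*n*(n + 49*n²)))
(46 + G(-5))*42 = (46 + (-5)²*(2 + 4*(-5) + 196*(-5)²))*42 = (46 + 25*(2 - 20 + 196*25))*42 = (46 + 25*(2 - 20 + 4900))*42 = (46 + 25*4882)*42 = (46 + 122050)*42 = 122096*42 = 5128032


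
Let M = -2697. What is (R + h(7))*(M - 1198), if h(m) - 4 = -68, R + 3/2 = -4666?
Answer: 36858385/2 ≈ 1.8429e+7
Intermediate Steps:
R = -9335/2 (R = -3/2 - 4666 = -9335/2 ≈ -4667.5)
h(m) = -64 (h(m) = 4 - 68 = -64)
(R + h(7))*(M - 1198) = (-9335/2 - 64)*(-2697 - 1198) = -9463/2*(-3895) = 36858385/2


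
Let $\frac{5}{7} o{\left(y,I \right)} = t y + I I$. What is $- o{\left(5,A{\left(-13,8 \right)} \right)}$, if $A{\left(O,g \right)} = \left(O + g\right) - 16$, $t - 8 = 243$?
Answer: $- \frac{11872}{5} \approx -2374.4$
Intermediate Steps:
$t = 251$ ($t = 8 + 243 = 251$)
$A{\left(O,g \right)} = -16 + O + g$
$o{\left(y,I \right)} = \frac{7 I^{2}}{5} + \frac{1757 y}{5}$ ($o{\left(y,I \right)} = \frac{7 \left(251 y + I I\right)}{5} = \frac{7 \left(251 y + I^{2}\right)}{5} = \frac{7 \left(I^{2} + 251 y\right)}{5} = \frac{7 I^{2}}{5} + \frac{1757 y}{5}$)
$- o{\left(5,A{\left(-13,8 \right)} \right)} = - (\frac{7 \left(-16 - 13 + 8\right)^{2}}{5} + \frac{1757}{5} \cdot 5) = - (\frac{7 \left(-21\right)^{2}}{5} + 1757) = - (\frac{7}{5} \cdot 441 + 1757) = - (\frac{3087}{5} + 1757) = \left(-1\right) \frac{11872}{5} = - \frac{11872}{5}$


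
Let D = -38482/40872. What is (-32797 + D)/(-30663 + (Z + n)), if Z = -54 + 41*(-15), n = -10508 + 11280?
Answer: 670258733/624524160 ≈ 1.0732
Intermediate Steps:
D = -19241/20436 (D = -38482*1/40872 = -19241/20436 ≈ -0.94152)
n = 772
Z = -669 (Z = -54 - 615 = -669)
(-32797 + D)/(-30663 + (Z + n)) = (-32797 - 19241/20436)/(-30663 + (-669 + 772)) = -670258733/(20436*(-30663 + 103)) = -670258733/20436/(-30560) = -670258733/20436*(-1/30560) = 670258733/624524160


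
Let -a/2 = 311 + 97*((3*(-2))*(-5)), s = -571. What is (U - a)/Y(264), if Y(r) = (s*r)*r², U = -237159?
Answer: 230717/10506253824 ≈ 2.1960e-5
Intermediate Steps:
Y(r) = -571*r³ (Y(r) = (-571*r)*r² = -571*r³)
a = -6442 (a = -2*(311 + 97*((3*(-2))*(-5))) = -2*(311 + 97*(-6*(-5))) = -2*(311 + 97*30) = -2*(311 + 2910) = -2*3221 = -6442)
(U - a)/Y(264) = (-237159 - 1*(-6442))/((-571*264³)) = (-237159 + 6442)/((-571*18399744)) = -230717/(-10506253824) = -230717*(-1/10506253824) = 230717/10506253824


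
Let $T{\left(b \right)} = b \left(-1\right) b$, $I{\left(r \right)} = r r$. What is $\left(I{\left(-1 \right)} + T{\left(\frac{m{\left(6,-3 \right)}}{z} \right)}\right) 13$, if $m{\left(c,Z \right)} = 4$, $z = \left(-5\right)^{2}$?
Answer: $\frac{7917}{625} \approx 12.667$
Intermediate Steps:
$z = 25$
$I{\left(r \right)} = r^{2}$
$T{\left(b \right)} = - b^{2}$ ($T{\left(b \right)} = - b b = - b^{2}$)
$\left(I{\left(-1 \right)} + T{\left(\frac{m{\left(6,-3 \right)}}{z} \right)}\right) 13 = \left(\left(-1\right)^{2} - \left(\frac{4}{25}\right)^{2}\right) 13 = \left(1 - \left(4 \cdot \frac{1}{25}\right)^{2}\right) 13 = \left(1 - \left(\frac{4}{25}\right)^{2}\right) 13 = \left(1 - \frac{16}{625}\right) 13 = \frac{609}{625} \cdot 13 = \frac{7917}{625}$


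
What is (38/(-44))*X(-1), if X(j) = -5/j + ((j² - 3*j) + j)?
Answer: -76/11 ≈ -6.9091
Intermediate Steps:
X(j) = j² - 5/j - 2*j (X(j) = -5/j + (j² - 2*j) = j² - 5/j - 2*j)
(38/(-44))*X(-1) = (38/(-44))*((-5 + (-1)²*(-2 - 1))/(-1)) = (38*(-1/44))*(-(-5 + 1*(-3))) = -(-19)*(-5 - 3)/22 = -(-19)*(-8)/22 = -19/22*8 = -76/11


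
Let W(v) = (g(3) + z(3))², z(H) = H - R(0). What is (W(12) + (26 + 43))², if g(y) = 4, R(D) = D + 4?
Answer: 6084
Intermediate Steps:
R(D) = 4 + D
z(H) = -4 + H (z(H) = H - (4 + 0) = H - 1*4 = H - 4 = -4 + H)
W(v) = 9 (W(v) = (4 + (-4 + 3))² = (4 - 1)² = 3² = 9)
(W(12) + (26 + 43))² = (9 + (26 + 43))² = (9 + 69)² = 78² = 6084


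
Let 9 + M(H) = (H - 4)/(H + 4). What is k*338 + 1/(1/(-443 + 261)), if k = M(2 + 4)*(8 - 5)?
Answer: -45526/5 ≈ -9105.2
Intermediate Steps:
M(H) = -9 + (-4 + H)/(4 + H) (M(H) = -9 + (H - 4)/(H + 4) = -9 + (-4 + H)/(4 + H))
k = -132/5 (k = (8*(-5 - (2 + 4))/(4 + (2 + 4)))*(8 - 5) = (8*(-5 - 1*6)/(4 + 6))*3 = (8*(-5 - 6)/10)*3 = (8*(⅒)*(-11))*3 = -44/5*3 = -132/5 ≈ -26.400)
k*338 + 1/(1/(-443 + 261)) = -132/5*338 + 1/(1/(-443 + 261)) = -44616/5 + 1/(1/(-182)) = -44616/5 + 1/(-1/182) = -44616/5 - 182 = -45526/5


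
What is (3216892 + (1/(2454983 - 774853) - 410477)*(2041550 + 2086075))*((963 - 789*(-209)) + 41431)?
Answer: -118018460828776609248235/336026 ≈ -3.5122e+17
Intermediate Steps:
(3216892 + (1/(2454983 - 774853) - 410477)*(2041550 + 2086075))*((963 - 789*(-209)) + 41431) = (3216892 + (1/1680130 - 410477)*4127625)*((963 + 164901) + 41431) = (3216892 + (1/1680130 - 410477)*4127625)*(165864 + 41431) = (3216892 - 689654722009/1680130*4127625)*207295 = (3216892 - 569327214386479725/336026)*207295 = -569326133427128533/336026*207295 = -118018460828776609248235/336026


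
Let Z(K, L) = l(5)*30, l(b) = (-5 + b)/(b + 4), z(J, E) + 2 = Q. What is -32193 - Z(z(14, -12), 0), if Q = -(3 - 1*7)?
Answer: -32193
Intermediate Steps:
Q = 4 (Q = -(3 - 7) = -1*(-4) = 4)
z(J, E) = 2 (z(J, E) = -2 + 4 = 2)
l(b) = (-5 + b)/(4 + b)
Z(K, L) = 0 (Z(K, L) = ((-5 + 5)/(4 + 5))*30 = (0/9)*30 = ((1/9)*0)*30 = 0*30 = 0)
-32193 - Z(z(14, -12), 0) = -32193 - 1*0 = -32193 + 0 = -32193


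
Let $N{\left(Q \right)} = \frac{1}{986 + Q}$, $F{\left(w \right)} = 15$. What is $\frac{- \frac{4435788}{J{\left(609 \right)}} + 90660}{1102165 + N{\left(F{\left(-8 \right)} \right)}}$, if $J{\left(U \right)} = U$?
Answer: $\frac{1210164956}{15997373907} \approx 0.075648$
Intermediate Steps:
$\frac{- \frac{4435788}{J{\left(609 \right)}} + 90660}{1102165 + N{\left(F{\left(-8 \right)} \right)}} = \frac{- \frac{4435788}{609} + 90660}{1102165 + \frac{1}{986 + 15}} = \frac{\left(-4435788\right) \frac{1}{609} + 90660}{1102165 + \frac{1}{1001}} = \frac{- \frac{211228}{29} + 90660}{1102165 + \frac{1}{1001}} = \frac{2417912}{29 \cdot \frac{1103267166}{1001}} = \frac{2417912}{29} \cdot \frac{1001}{1103267166} = \frac{1210164956}{15997373907}$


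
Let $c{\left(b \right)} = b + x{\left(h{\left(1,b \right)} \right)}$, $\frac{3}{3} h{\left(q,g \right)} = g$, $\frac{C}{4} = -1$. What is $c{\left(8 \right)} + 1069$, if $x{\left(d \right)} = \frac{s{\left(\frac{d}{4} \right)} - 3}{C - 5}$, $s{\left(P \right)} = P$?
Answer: $\frac{9694}{9} \approx 1077.1$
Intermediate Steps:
$C = -4$ ($C = 4 \left(-1\right) = -4$)
$h{\left(q,g \right)} = g$
$x{\left(d \right)} = \frac{1}{3} - \frac{d}{36}$ ($x{\left(d \right)} = \frac{\frac{d}{4} - 3}{-4 - 5} = \frac{d \frac{1}{4} - 3}{-9} = \left(\frac{d}{4} - 3\right) \left(- \frac{1}{9}\right) = \left(-3 + \frac{d}{4}\right) \left(- \frac{1}{9}\right) = \frac{1}{3} - \frac{d}{36}$)
$c{\left(b \right)} = \frac{1}{3} + \frac{35 b}{36}$ ($c{\left(b \right)} = b - \left(- \frac{1}{3} + \frac{b}{36}\right) = \frac{1}{3} + \frac{35 b}{36}$)
$c{\left(8 \right)} + 1069 = \left(\frac{1}{3} + \frac{35}{36} \cdot 8\right) + 1069 = \left(\frac{1}{3} + \frac{70}{9}\right) + 1069 = \frac{73}{9} + 1069 = \frac{9694}{9}$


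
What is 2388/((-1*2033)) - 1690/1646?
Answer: -3683209/1673159 ≈ -2.2014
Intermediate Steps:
2388/((-1*2033)) - 1690/1646 = 2388/(-2033) - 1690*1/1646 = 2388*(-1/2033) - 845/823 = -2388/2033 - 845/823 = -3683209/1673159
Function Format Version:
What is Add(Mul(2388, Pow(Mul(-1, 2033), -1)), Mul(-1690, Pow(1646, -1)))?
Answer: Rational(-3683209, 1673159) ≈ -2.2014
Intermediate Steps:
Add(Mul(2388, Pow(Mul(-1, 2033), -1)), Mul(-1690, Pow(1646, -1))) = Add(Mul(2388, Pow(-2033, -1)), Mul(-1690, Rational(1, 1646))) = Add(Mul(2388, Rational(-1, 2033)), Rational(-845, 823)) = Add(Rational(-2388, 2033), Rational(-845, 823)) = Rational(-3683209, 1673159)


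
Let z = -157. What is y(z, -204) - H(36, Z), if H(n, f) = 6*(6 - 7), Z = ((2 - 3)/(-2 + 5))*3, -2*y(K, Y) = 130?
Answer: -59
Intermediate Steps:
y(K, Y) = -65 (y(K, Y) = -½*130 = -65)
Z = -1 (Z = -1/3*3 = -1*⅓*3 = -⅓*3 = -1)
H(n, f) = -6 (H(n, f) = 6*(-1) = -6)
y(z, -204) - H(36, Z) = -65 - 1*(-6) = -65 + 6 = -59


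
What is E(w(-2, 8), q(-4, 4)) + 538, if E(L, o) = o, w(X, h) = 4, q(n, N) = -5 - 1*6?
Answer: 527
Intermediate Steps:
q(n, N) = -11 (q(n, N) = -5 - 6 = -11)
E(w(-2, 8), q(-4, 4)) + 538 = -11 + 538 = 527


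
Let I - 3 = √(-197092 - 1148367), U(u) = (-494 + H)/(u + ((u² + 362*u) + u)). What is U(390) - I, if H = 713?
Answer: -293987/98020 - I*√1345459 ≈ -2.9993 - 1159.9*I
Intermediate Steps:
U(u) = 219/(u² + 364*u) (U(u) = (-494 + 713)/(u + ((u² + 362*u) + u)) = 219/(u + (u² + 363*u)) = 219/(u² + 364*u))
I = 3 + I*√1345459 (I = 3 + √(-197092 - 1148367) = 3 + √(-1345459) = 3 + I*√1345459 ≈ 3.0 + 1159.9*I)
U(390) - I = 219/(390*(364 + 390)) - (3 + I*√1345459) = 219*(1/390)/754 + (-3 - I*√1345459) = 219*(1/390)*(1/754) + (-3 - I*√1345459) = 73/98020 + (-3 - I*√1345459) = -293987/98020 - I*√1345459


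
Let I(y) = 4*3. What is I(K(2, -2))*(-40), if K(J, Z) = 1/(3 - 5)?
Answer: -480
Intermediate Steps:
K(J, Z) = -½ (K(J, Z) = 1/(-2) = -½)
I(y) = 12
I(K(2, -2))*(-40) = 12*(-40) = -480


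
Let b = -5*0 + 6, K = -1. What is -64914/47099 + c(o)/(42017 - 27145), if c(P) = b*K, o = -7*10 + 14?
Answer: -37141677/26940628 ≈ -1.3786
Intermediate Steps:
o = -56 (o = -70 + 14 = -56)
b = 6 (b = 0 + 6 = 6)
c(P) = -6 (c(P) = 6*(-1) = -6)
-64914/47099 + c(o)/(42017 - 27145) = -64914/47099 - 6/(42017 - 27145) = -64914*1/47099 - 6/14872 = -64914/47099 - 6*1/14872 = -64914/47099 - 3/7436 = -37141677/26940628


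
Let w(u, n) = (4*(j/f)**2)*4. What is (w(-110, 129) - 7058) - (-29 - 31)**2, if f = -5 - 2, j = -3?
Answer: -522098/49 ≈ -10655.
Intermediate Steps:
f = -7
w(u, n) = 144/49 (w(u, n) = (4*(-3/(-7))**2)*4 = (4*(-3*(-1/7))**2)*4 = (4*(3/7)**2)*4 = (4*(9/49))*4 = (36/49)*4 = 144/49)
(w(-110, 129) - 7058) - (-29 - 31)**2 = (144/49 - 7058) - (-29 - 31)**2 = -345698/49 - 1*(-60)**2 = -345698/49 - 1*3600 = -345698/49 - 3600 = -522098/49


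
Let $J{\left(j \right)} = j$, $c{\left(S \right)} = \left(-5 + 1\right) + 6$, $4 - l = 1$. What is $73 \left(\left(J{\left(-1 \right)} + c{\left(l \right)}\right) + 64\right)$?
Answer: $4745$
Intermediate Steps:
$l = 3$ ($l = 4 - 1 = 3$)
$c{\left(S \right)} = 2$ ($c{\left(S \right)} = -4 + 6 = 2$)
$73 \left(\left(J{\left(-1 \right)} + c{\left(l \right)}\right) + 64\right) = 73 \left(\left(-1 + 2\right) + 64\right) = 73 \left(1 + 64\right) = 73 \cdot 65 = 4745$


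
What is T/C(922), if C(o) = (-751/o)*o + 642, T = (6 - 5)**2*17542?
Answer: -17542/109 ≈ -160.94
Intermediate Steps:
T = 17542 (T = 1**2*17542 = 1*17542 = 17542)
C(o) = -109 (C(o) = -751 + 642 = -109)
T/C(922) = 17542/(-109) = 17542*(-1/109) = -17542/109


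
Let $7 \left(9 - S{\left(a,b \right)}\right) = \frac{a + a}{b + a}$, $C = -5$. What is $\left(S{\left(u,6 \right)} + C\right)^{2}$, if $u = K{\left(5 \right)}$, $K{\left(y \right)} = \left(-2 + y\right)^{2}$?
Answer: $\frac{17956}{1225} \approx 14.658$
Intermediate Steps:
$u = 9$ ($u = \left(-2 + 5\right)^{2} = 3^{2} = 9$)
$S{\left(a,b \right)} = 9 - \frac{2 a}{7 \left(a + b\right)}$ ($S{\left(a,b \right)} = 9 - \frac{\left(a + a\right) \frac{1}{b + a}}{7} = 9 - \frac{2 a \frac{1}{a + b}}{7} = 9 - \frac{2 a}{7 \left(a + b\right)}$)
$\left(S{\left(u,6 \right)} + C\right)^{2} = \left(\frac{9 \cdot 6 + \frac{61}{7} \cdot 9}{9 + 6} - 5\right)^{2} = \left(\frac{54 + \frac{549}{7}}{15} - 5\right)^{2} = \left(\frac{1}{15} \cdot \frac{927}{7} - 5\right)^{2} = \left(\frac{309}{35} - 5\right)^{2} = \left(\frac{134}{35}\right)^{2} = \frac{17956}{1225}$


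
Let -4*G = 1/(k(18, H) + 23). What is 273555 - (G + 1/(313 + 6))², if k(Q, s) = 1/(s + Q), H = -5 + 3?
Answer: 3790345121544506/13855879521 ≈ 2.7356e+5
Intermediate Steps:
H = -2
k(Q, s) = 1/(Q + s)
G = -4/369 (G = -1/(4*(1/(18 - 2) + 23)) = -1/(4*(1/16 + 23)) = -1/(4*369/16) = -¼*16/369 = -4/369 ≈ -0.010840)
273555 - (G + 1/(313 + 6))² = 273555 - (-4/369 + 1/(313 + 6))² = 273555 - (-4/369 + 1/319)² = 273555 - (-907/117711)² = 273555 - 1*822649/13855879521 = 273555 - 822649/13855879521 = 3790345121544506/13855879521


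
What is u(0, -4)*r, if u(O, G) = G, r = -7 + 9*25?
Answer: -872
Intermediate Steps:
r = 218 (r = -7 + 225 = 218)
u(0, -4)*r = -4*218 = -872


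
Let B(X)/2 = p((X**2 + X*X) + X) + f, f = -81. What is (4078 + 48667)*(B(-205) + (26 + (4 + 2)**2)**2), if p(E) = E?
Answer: 9039016140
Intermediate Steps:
B(X) = -162 + 2*X + 4*X**2 (B(X) = 2*(((X**2 + X*X) + X) - 81) = 2*(((X**2 + X**2) + X) - 81) = 2*((2*X**2 + X) - 81) = 2*((X + 2*X**2) - 81) = 2*(-81 + X + 2*X**2) = -162 + 2*X + 4*X**2)
(4078 + 48667)*(B(-205) + (26 + (4 + 2)**2)**2) = (4078 + 48667)*((-162 + 2*(-205)*(1 + 2*(-205))) + (26 + (4 + 2)**2)**2) = 52745*((-162 + 2*(-205)*(1 - 410)) + (26 + 6**2)**2) = 52745*((-162 + 2*(-205)*(-409)) + (26 + 36)**2) = 52745*((-162 + 167690) + 62**2) = 52745*(167528 + 3844) = 52745*171372 = 9039016140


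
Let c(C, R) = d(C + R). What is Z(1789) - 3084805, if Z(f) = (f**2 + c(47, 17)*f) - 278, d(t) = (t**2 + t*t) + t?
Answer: 14885422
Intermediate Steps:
d(t) = t + 2*t**2 (d(t) = (t**2 + t**2) + t = 2*t**2 + t = t + 2*t**2)
c(C, R) = (C + R)*(1 + 2*C + 2*R) (c(C, R) = (C + R)*(1 + 2*(C + R)) = (C + R)*(1 + (2*C + 2*R)) = (C + R)*(1 + 2*C + 2*R))
Z(f) = -278 + f**2 + 8256*f (Z(f) = (f**2 + ((47 + 17)*(1 + 2*47 + 2*17))*f) - 278 = (f**2 + (64*(1 + 94 + 34))*f) - 278 = (f**2 + (64*129)*f) - 278 = (f**2 + 8256*f) - 278 = -278 + f**2 + 8256*f)
Z(1789) - 3084805 = (-278 + 1789**2 + 8256*1789) - 3084805 = (-278 + 3200521 + 14769984) - 3084805 = 17970227 - 3084805 = 14885422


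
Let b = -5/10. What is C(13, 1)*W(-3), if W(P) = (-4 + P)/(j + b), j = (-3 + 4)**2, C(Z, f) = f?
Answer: -14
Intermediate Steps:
b = -1/2 (b = -5*1/10 = -1/2 ≈ -0.50000)
j = 1 (j = 1**2 = 1)
W(P) = -8 + 2*P (W(P) = (-4 + P)/(1 - 1/2) = (-4 + P)/(1/2) = (-4 + P)*2 = -8 + 2*P)
C(13, 1)*W(-3) = 1*(-8 + 2*(-3)) = 1*(-8 - 6) = 1*(-14) = -14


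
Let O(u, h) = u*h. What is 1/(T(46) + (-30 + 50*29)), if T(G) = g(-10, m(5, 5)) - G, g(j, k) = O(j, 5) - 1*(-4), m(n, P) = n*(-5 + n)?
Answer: 1/1328 ≈ 0.00075301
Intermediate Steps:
O(u, h) = h*u
g(j, k) = 4 + 5*j (g(j, k) = 5*j - 1*(-4) = 5*j + 4 = 4 + 5*j)
T(G) = -46 - G (T(G) = (4 + 5*(-10)) - G = (4 - 50) - G = -46 - G)
1/(T(46) + (-30 + 50*29)) = 1/((-46 - 1*46) + (-30 + 50*29)) = 1/((-46 - 46) + (-30 + 1450)) = 1/(-92 + 1420) = 1/1328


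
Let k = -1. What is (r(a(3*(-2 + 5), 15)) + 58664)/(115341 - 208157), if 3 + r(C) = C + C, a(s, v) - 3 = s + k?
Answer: -58683/92816 ≈ -0.63225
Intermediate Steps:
a(s, v) = 2 + s (a(s, v) = 3 + (s - 1) = 3 + (-1 + s) = 2 + s)
r(C) = -3 + 2*C (r(C) = -3 + (C + C) = -3 + 2*C)
(r(a(3*(-2 + 5), 15)) + 58664)/(115341 - 208157) = ((-3 + 2*(2 + 3*(-2 + 5))) + 58664)/(115341 - 208157) = ((-3 + 2*(2 + 3*3)) + 58664)/(-92816) = ((-3 + 2*(2 + 9)) + 58664)*(-1/92816) = ((-3 + 2*11) + 58664)*(-1/92816) = ((-3 + 22) + 58664)*(-1/92816) = (19 + 58664)*(-1/92816) = 58683*(-1/92816) = -58683/92816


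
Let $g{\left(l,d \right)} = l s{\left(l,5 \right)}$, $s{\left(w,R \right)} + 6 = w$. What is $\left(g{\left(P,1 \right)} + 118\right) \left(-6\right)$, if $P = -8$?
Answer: $-1380$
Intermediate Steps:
$s{\left(w,R \right)} = -6 + w$
$g{\left(l,d \right)} = l \left(-6 + l\right)$
$\left(g{\left(P,1 \right)} + 118\right) \left(-6\right) = \left(- 8 \left(-6 - 8\right) + 118\right) \left(-6\right) = \left(\left(-8\right) \left(-14\right) + 118\right) \left(-6\right) = \left(112 + 118\right) \left(-6\right) = 230 \left(-6\right) = -1380$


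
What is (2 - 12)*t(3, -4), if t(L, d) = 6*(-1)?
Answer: 60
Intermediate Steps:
t(L, d) = -6
(2 - 12)*t(3, -4) = (2 - 12)*(-6) = -10*(-6) = 60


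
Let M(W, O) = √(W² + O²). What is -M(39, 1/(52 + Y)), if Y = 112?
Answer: -17*√141553/164 ≈ -39.000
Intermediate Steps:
M(W, O) = √(O² + W²)
-M(39, 1/(52 + Y)) = -√((1/(52 + 112))² + 39²) = -√((1/164)² + 1521) = -√(1/26896 + 1521) = -√(40908817/26896) = -17*√141553/164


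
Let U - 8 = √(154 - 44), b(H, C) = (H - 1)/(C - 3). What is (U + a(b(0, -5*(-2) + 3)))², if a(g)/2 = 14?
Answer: (36 + √110)² ≈ 2161.1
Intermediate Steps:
b(H, C) = (-1 + H)/(-3 + C)
a(g) = 28 (a(g) = 2*14 = 28)
U = 8 + √110 (U = 8 + √(154 - 44) = 8 + √110 ≈ 18.488)
(U + a(b(0, -5*(-2) + 3)))² = ((8 + √110) + 28)² = (36 + √110)²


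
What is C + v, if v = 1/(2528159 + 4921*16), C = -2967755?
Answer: -7736625670724/2606895 ≈ -2.9678e+6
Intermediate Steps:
v = 1/2606895 (v = 1/(2528159 + 78736) = 1/2606895 ≈ 3.8360e-7)
C + v = -2967755 + 1/2606895 = -7736625670724/2606895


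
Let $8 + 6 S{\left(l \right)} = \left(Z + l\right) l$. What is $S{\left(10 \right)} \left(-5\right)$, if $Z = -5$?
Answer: $-35$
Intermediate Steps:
$S{\left(l \right)} = - \frac{4}{3} + \frac{l \left(-5 + l\right)}{6}$ ($S{\left(l \right)} = - \frac{4}{3} + \frac{\left(-5 + l\right) l}{6} = - \frac{4}{3} + \frac{l \left(-5 + l\right)}{6}$)
$S{\left(10 \right)} \left(-5\right) = \left(- \frac{4}{3} - \frac{25}{3} + \frac{10^{2}}{6}\right) \left(-5\right) = \left(- \frac{4}{3} - \frac{25}{3} + \frac{1}{6} \cdot 100\right) \left(-5\right) = \left(- \frac{4}{3} - \frac{25}{3} + \frac{50}{3}\right) \left(-5\right) = 7 \left(-5\right) = -35$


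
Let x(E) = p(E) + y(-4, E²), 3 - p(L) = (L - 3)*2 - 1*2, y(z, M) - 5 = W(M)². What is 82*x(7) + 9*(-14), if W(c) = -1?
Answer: 120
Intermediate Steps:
y(z, M) = 6 (y(z, M) = 5 + (-1)² = 5 + 1 = 6)
p(L) = 11 - 2*L (p(L) = 3 - ((L - 3)*2 - 1*2) = 3 - ((-3 + L)*2 - 2) = 3 - ((-6 + 2*L) - 2) = 3 - (-8 + 2*L) = 3 + (8 - 2*L) = 11 - 2*L)
x(E) = 17 - 2*E (x(E) = (11 - 2*E) + 6 = 17 - 2*E)
82*x(7) + 9*(-14) = 82*(17 - 2*7) + 9*(-14) = 82*(17 - 14) - 126 = 82*3 - 126 = 246 - 126 = 120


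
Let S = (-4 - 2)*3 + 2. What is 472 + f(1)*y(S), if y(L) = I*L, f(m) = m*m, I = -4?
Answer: 536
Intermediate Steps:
f(m) = m²
S = -16 (S = -6*3 + 2 = -18 + 2 = -16)
y(L) = -4*L
472 + f(1)*y(S) = 472 + 1²*(-4*(-16)) = 472 + 1*64 = 472 + 64 = 536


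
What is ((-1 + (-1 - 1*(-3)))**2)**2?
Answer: 1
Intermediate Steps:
((-1 + (-1 - 1*(-3)))**2)**2 = ((-1 + (-1 + 3))**2)**2 = ((-1 + 2)**2)**2 = (1**2)**2 = 1**2 = 1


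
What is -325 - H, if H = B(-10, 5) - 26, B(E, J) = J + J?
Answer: -309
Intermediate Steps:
B(E, J) = 2*J
H = -16 (H = 2*5 - 26 = 10 - 26 = -16)
-325 - H = -325 - 1*(-16) = -325 + 16 = -309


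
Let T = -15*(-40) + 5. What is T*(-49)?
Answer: -29645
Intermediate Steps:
T = 605 (T = 600 + 5 = 605)
T*(-49) = 605*(-49) = -29645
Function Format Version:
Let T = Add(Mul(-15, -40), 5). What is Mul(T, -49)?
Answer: -29645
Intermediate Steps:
T = 605 (T = Add(600, 5) = 605)
Mul(T, -49) = Mul(605, -49) = -29645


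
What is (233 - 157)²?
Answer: 5776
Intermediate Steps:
(233 - 157)² = 76² = 5776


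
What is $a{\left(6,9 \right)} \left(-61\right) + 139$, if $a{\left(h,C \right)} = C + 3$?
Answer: $-593$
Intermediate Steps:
$a{\left(h,C \right)} = 3 + C$
$a{\left(6,9 \right)} \left(-61\right) + 139 = \left(3 + 9\right) \left(-61\right) + 139 = 12 \left(-61\right) + 139 = -732 + 139 = -593$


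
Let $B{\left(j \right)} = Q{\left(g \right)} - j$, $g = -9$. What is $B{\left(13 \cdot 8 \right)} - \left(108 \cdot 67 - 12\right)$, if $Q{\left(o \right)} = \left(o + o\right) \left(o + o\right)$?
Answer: $-7004$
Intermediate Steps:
$Q{\left(o \right)} = 4 o^{2}$ ($Q{\left(o \right)} = 2 o 2 o = 4 o^{2}$)
$B{\left(j \right)} = 324 - j$ ($B{\left(j \right)} = 4 \left(-9\right)^{2} - j = 4 \cdot 81 - j = 324 - j$)
$B{\left(13 \cdot 8 \right)} - \left(108 \cdot 67 - 12\right) = \left(324 - 13 \cdot 8\right) - \left(108 \cdot 67 - 12\right) = \left(324 - 104\right) - \left(7236 - 12\right) = \left(324 - 104\right) - 7224 = 220 - 7224 = -7004$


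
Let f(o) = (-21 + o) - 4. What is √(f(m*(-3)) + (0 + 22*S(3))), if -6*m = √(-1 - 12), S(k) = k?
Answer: √(164 + 2*I*√13)/2 ≈ 6.4047 + 0.14074*I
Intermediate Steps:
m = -I*√13/6 (m = -√(-1 - 12)/6 = -I*√13/6 ≈ -0.60093*I)
f(o) = -25 + o
√(f(m*(-3)) + (0 + 22*S(3))) = √((-25 - I*√13/6*(-3)) + (0 + 22*3)) = √((-25 + I*√13/2) + (0 + 66)) = √((-25 + I*√13/2) + 66) = √(41 + I*√13/2)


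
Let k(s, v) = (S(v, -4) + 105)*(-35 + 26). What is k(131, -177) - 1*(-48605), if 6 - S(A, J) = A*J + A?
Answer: 52385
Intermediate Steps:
S(A, J) = 6 - A - A*J (S(A, J) = 6 - (A*J + A) = 6 - (A + A*J) = 6 + (-A - A*J) = 6 - A - A*J)
k(s, v) = -999 - 27*v (k(s, v) = ((6 - v - 1*v*(-4)) + 105)*(-35 + 26) = ((6 - v + 4*v) + 105)*(-9) = ((6 + 3*v) + 105)*(-9) = (111 + 3*v)*(-9) = -999 - 27*v)
k(131, -177) - 1*(-48605) = (-999 - 27*(-177)) - 1*(-48605) = (-999 + 4779) + 48605 = 3780 + 48605 = 52385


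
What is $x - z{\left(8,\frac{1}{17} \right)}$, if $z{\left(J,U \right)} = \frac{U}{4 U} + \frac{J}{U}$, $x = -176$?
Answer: $- \frac{1249}{4} \approx -312.25$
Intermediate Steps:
$z{\left(J,U \right)} = \frac{1}{4} + \frac{J}{U}$ ($z{\left(J,U \right)} = U \frac{1}{4 U} + \frac{J}{U} = \frac{1}{4} + \frac{J}{U}$)
$x - z{\left(8,\frac{1}{17} \right)} = -176 - \frac{8 + \frac{1}{4 \cdot 17}}{\frac{1}{17}} = -176 - \frac{1}{\frac{1}{17}} \left(8 + \frac{1}{4} \cdot \frac{1}{17}\right) = -176 - 17 \left(8 + \frac{1}{68}\right) = -176 - 17 \cdot \frac{545}{68} = -176 - \frac{545}{4} = - \frac{1249}{4}$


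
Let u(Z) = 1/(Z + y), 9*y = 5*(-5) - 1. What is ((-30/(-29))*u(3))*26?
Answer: 7020/29 ≈ 242.07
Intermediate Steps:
y = -26/9 (y = (5*(-5) - 1)/9 = (-25 - 1)/9 = (⅑)*(-26) = -26/9 ≈ -2.8889)
u(Z) = 1/(-26/9 + Z) (u(Z) = 1/(Z - 26/9) = 1/(-26/9 + Z))
((-30/(-29))*u(3))*26 = ((-30/(-29))*(9/(-26 + 9*3)))*26 = ((-30*(-1/29))*(9/(-26 + 27)))*26 = (30*(9/1)/29)*26 = (30*(9*1)/29)*26 = ((30/29)*9)*26 = (270/29)*26 = 7020/29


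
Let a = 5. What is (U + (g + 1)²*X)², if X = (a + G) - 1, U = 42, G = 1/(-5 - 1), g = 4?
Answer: 683929/36 ≈ 18998.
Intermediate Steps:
G = -⅙ (G = 1/(-6) = -⅙ ≈ -0.16667)
X = 23/6 (X = (5 - ⅙) - 1 = 29/6 - 1 = 23/6 ≈ 3.8333)
(U + (g + 1)²*X)² = (42 + (4 + 1)²*(23/6))² = (42 + 5²*(23/6))² = (42 + 25*(23/6))² = (42 + 575/6)² = (827/6)² = 683929/36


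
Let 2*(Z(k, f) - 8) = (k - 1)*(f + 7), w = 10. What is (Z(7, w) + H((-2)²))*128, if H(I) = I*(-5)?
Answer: 4992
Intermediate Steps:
Z(k, f) = 8 + (-1 + k)*(7 + f)/2 (Z(k, f) = 8 + ((k - 1)*(f + 7))/2 = 8 + ((-1 + k)*(7 + f))/2 = 8 + (-1 + k)*(7 + f)/2)
H(I) = -5*I
(Z(7, w) + H((-2)²))*128 = ((9/2 - ½*10 + (7/2)*7 + (½)*10*7) - 5*(-2)²)*128 = ((9/2 - 5 + 49/2 + 35) - 5*4)*128 = (59 - 20)*128 = 39*128 = 4992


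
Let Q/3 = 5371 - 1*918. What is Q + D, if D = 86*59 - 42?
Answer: 18391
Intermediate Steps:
D = 5032 (D = 5074 - 42 = 5032)
Q = 13359 (Q = 3*(5371 - 1*918) = 3*(5371 - 918) = 3*4453 = 13359)
Q + D = 13359 + 5032 = 18391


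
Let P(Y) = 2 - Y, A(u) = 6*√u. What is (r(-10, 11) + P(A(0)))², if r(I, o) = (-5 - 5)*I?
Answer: 10404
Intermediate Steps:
r(I, o) = -10*I
(r(-10, 11) + P(A(0)))² = (-10*(-10) + (2 - 6*√0))² = (100 + (2 - 6*0))² = (100 + (2 - 1*0))² = (100 + (2 + 0))² = (100 + 2)² = 102² = 10404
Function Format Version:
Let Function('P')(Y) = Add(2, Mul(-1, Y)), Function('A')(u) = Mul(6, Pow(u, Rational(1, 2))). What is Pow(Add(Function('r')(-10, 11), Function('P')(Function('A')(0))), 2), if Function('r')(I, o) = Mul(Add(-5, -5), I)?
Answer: 10404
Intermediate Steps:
Function('r')(I, o) = Mul(-10, I)
Pow(Add(Function('r')(-10, 11), Function('P')(Function('A')(0))), 2) = Pow(Add(Mul(-10, -10), Add(2, Mul(-1, Mul(6, Pow(0, Rational(1, 2)))))), 2) = Pow(Add(100, Add(2, Mul(-1, Mul(6, 0)))), 2) = Pow(Add(100, Add(2, Mul(-1, 0))), 2) = Pow(Add(100, Add(2, 0)), 2) = Pow(Add(100, 2), 2) = Pow(102, 2) = 10404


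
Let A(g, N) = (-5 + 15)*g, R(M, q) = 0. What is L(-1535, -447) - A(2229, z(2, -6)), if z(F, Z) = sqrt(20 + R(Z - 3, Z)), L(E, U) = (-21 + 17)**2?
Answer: -22274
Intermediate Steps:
L(E, U) = 16 (L(E, U) = (-4)**2 = 16)
z(F, Z) = 2*sqrt(5) (z(F, Z) = sqrt(20 + 0) = sqrt(20) = 2*sqrt(5))
A(g, N) = 10*g
L(-1535, -447) - A(2229, z(2, -6)) = 16 - 10*2229 = 16 - 1*22290 = 16 - 22290 = -22274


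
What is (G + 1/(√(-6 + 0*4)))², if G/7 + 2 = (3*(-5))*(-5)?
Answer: (3066 - I*√6)²/36 ≈ 2.6112e+5 - 417.23*I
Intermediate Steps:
G = 511 (G = -14 + 7*((3*(-5))*(-5)) = -14 + 7*(-15*(-5)) = -14 + 7*75 = -14 + 525 = 511)
(G + 1/(√(-6 + 0*4)))² = (511 + 1/(√(-6 + 0*4)))² = (511 + 1/(√(-6 + 0)))² = (511 + 1/(√(-6)))² = (511 + 1/(I*√6))² = (511 - I*√6/6)²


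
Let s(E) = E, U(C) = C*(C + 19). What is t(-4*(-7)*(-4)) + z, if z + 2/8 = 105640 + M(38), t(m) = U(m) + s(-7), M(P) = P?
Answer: 464347/4 ≈ 1.1609e+5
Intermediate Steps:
U(C) = C*(19 + C)
t(m) = -7 + m*(19 + m) (t(m) = m*(19 + m) - 7 = -7 + m*(19 + m))
z = 422711/4 (z = -1/4 + (105640 + 38) = -1/4 + 105678 = 422711/4 ≈ 1.0568e+5)
t(-4*(-7)*(-4)) + z = (-7 + (-4*(-7)*(-4))*(19 - 4*(-7)*(-4))) + 422711/4 = (-7 + (28*(-4))*(19 + 28*(-4))) + 422711/4 = (-7 - 112*(19 - 112)) + 422711/4 = (-7 - 112*(-93)) + 422711/4 = (-7 + 10416) + 422711/4 = 10409 + 422711/4 = 464347/4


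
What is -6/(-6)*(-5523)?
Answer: -5523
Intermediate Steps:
-6/(-6)*(-5523) = -6*(-⅙)*(-5523) = 1*(-5523) = -5523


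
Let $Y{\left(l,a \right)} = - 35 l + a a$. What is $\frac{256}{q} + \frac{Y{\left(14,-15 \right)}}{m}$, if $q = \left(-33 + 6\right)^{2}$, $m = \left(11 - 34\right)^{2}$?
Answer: $- \frac{57761}{385641} \approx -0.14978$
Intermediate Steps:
$m = 529$ ($m = \left(-23\right)^{2} = 529$)
$Y{\left(l,a \right)} = a^{2} - 35 l$ ($Y{\left(l,a \right)} = - 35 l + a^{2} = a^{2} - 35 l$)
$q = 729$ ($q = \left(-27\right)^{2} = 729$)
$\frac{256}{q} + \frac{Y{\left(14,-15 \right)}}{m} = \frac{256}{729} + \frac{\left(-15\right)^{2} - 490}{529} = 256 \cdot \frac{1}{729} + \left(225 - 490\right) \frac{1}{529} = \frac{256}{729} - \frac{265}{529} = - \frac{57761}{385641}$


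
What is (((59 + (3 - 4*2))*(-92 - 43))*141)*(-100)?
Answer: 102789000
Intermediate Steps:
(((59 + (3 - 4*2))*(-92 - 43))*141)*(-100) = (((59 + (3 - 8))*(-135))*141)*(-100) = (((59 - 5)*(-135))*141)*(-100) = ((54*(-135))*141)*(-100) = -7290*141*(-100) = -1027890*(-100) = 102789000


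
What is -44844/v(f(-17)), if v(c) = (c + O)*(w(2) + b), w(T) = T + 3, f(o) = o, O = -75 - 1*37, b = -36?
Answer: -14948/1333 ≈ -11.214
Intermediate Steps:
O = -112 (O = -75 - 37 = -112)
w(T) = 3 + T
v(c) = 3472 - 31*c (v(c) = (c - 112)*((3 + 2) - 36) = (-112 + c)*(5 - 36) = (-112 + c)*(-31) = 3472 - 31*c)
-44844/v(f(-17)) = -44844/(3472 - 31*(-17)) = -44844/(3472 + 527) = -44844/3999 = -44844*1/3999 = -14948/1333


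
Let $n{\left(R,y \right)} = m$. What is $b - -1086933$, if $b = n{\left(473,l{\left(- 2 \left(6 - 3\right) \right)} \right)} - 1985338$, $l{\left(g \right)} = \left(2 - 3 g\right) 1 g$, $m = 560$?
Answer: $-897845$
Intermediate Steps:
$l{\left(g \right)} = g \left(2 - 3 g\right)$ ($l{\left(g \right)} = \left(2 - 3 g\right) g = g \left(2 - 3 g\right)$)
$n{\left(R,y \right)} = 560$
$b = -1984778$ ($b = 560 - 1985338 = -1984778$)
$b - -1086933 = -1984778 - -1086933 = -1984778 + 1086933 = -897845$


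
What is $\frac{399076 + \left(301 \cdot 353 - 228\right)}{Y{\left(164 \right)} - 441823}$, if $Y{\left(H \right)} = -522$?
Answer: $- \frac{505101}{442345} \approx -1.1419$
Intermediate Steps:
$\frac{399076 + \left(301 \cdot 353 - 228\right)}{Y{\left(164 \right)} - 441823} = \frac{399076 + \left(301 \cdot 353 - 228\right)}{-522 - 441823} = \frac{399076 + \left(106253 - 228\right)}{-442345} = \left(399076 + 106025\right) \left(- \frac{1}{442345}\right) = 505101 \left(- \frac{1}{442345}\right) = - \frac{505101}{442345}$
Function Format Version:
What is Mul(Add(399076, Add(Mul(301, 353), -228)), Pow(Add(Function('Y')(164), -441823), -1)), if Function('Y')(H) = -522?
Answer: Rational(-505101, 442345) ≈ -1.1419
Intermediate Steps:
Mul(Add(399076, Add(Mul(301, 353), -228)), Pow(Add(Function('Y')(164), -441823), -1)) = Mul(Add(399076, Add(Mul(301, 353), -228)), Pow(Add(-522, -441823), -1)) = Mul(Add(399076, Add(106253, -228)), Pow(-442345, -1)) = Mul(Add(399076, 106025), Rational(-1, 442345)) = Mul(505101, Rational(-1, 442345)) = Rational(-505101, 442345)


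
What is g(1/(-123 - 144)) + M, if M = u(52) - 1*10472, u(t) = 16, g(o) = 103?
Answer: -10353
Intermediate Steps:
M = -10456 (M = 16 - 1*10472 = 16 - 10472 = -10456)
g(1/(-123 - 144)) + M = 103 - 10456 = -10353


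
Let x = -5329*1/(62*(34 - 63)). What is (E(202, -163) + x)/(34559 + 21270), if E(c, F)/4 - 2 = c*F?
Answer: -236784079/100380542 ≈ -2.3589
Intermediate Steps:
E(c, F) = 8 + 4*F*c (E(c, F) = 8 + 4*(c*F) = 8 + 4*(F*c) = 8 + 4*F*c)
x = 5329/1798 (x = -5329/(62*(-29)) = -5329/(-1798) = -5329*(-1/1798) = 5329/1798 ≈ 2.9638)
(E(202, -163) + x)/(34559 + 21270) = ((8 + 4*(-163)*202) + 5329/1798)/(34559 + 21270) = ((8 - 131704) + 5329/1798)/55829 = (-131696 + 5329/1798)*(1/55829) = -236784079/1798*1/55829 = -236784079/100380542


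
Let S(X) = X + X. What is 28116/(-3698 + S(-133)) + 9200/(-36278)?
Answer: -132057631/17975749 ≈ -7.3464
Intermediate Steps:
S(X) = 2*X
28116/(-3698 + S(-133)) + 9200/(-36278) = 28116/(-3698 + 2*(-133)) + 9200/(-36278) = 28116/(-3698 - 266) + 9200*(-1/36278) = 28116/(-3964) - 4600/18139 = 28116*(-1/3964) - 4600/18139 = -7029/991 - 4600/18139 = -132057631/17975749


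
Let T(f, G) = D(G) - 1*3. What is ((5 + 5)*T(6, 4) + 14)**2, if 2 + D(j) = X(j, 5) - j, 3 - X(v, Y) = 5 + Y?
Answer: 21316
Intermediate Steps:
X(v, Y) = -2 - Y (X(v, Y) = 3 - (5 + Y) = 3 + (-5 - Y) = -2 - Y)
D(j) = -9 - j (D(j) = -2 + ((-2 - 1*5) - j) = -2 + ((-2 - 5) - j) = -2 + (-7 - j) = -9 - j)
T(f, G) = -12 - G (T(f, G) = (-9 - G) - 1*3 = (-9 - G) - 3 = -12 - G)
((5 + 5)*T(6, 4) + 14)**2 = ((5 + 5)*(-12 - 1*4) + 14)**2 = (10*(-12 - 4) + 14)**2 = (10*(-16) + 14)**2 = (-160 + 14)**2 = (-146)**2 = 21316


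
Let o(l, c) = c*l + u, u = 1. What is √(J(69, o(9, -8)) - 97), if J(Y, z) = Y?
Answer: 2*I*√7 ≈ 5.2915*I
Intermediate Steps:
o(l, c) = 1 + c*l (o(l, c) = c*l + 1 = 1 + c*l)
√(J(69, o(9, -8)) - 97) = √(69 - 97) = √(-28) = 2*I*√7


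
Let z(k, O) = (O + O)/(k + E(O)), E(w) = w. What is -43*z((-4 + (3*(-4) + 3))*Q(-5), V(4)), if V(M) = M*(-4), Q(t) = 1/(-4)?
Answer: -5504/51 ≈ -107.92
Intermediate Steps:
Q(t) = -¼
V(M) = -4*M
z(k, O) = 2*O/(O + k) (z(k, O) = (O + O)/(k + O) = (2*O)/(O + k) = 2*O/(O + k))
-43*z((-4 + (3*(-4) + 3))*Q(-5), V(4)) = -86*(-4*4)/(-4*4 + (-4 + (3*(-4) + 3))*(-¼)) = -86*(-16)/(-16 + (-4 + (-12 + 3))*(-¼)) = -86*(-16)/(-16 + (-4 - 9)*(-¼)) = -86*(-16)/(-16 - 13*(-¼)) = -86*(-16)/(-16 + 13/4) = -86*(-16)/(-51/4) = -86*(-16)*(-4)/51 = -43*128/51 = -5504/51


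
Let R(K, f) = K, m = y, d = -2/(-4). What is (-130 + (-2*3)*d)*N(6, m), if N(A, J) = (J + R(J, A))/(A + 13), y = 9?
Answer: -126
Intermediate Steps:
d = ½ (d = -2*(-¼) = ½ ≈ 0.50000)
m = 9
N(A, J) = 2*J/(13 + A) (N(A, J) = (J + J)/(A + 13) = (2*J)/(13 + A) = 2*J/(13 + A))
(-130 + (-2*3)*d)*N(6, m) = (-130 - 2*3*(½))*(2*9/(13 + 6)) = (-130 - 6*½)*(2*9/19) = (-130 - 3)*(2*9*(1/19)) = -133*18/19 = -126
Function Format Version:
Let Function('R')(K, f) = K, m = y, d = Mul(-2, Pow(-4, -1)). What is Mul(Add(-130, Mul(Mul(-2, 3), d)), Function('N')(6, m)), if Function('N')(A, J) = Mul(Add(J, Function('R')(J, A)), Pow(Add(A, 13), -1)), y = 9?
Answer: -126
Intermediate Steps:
d = Rational(1, 2) (d = Mul(-2, Rational(-1, 4)) = Rational(1, 2) ≈ 0.50000)
m = 9
Function('N')(A, J) = Mul(2, J, Pow(Add(13, A), -1)) (Function('N')(A, J) = Mul(Add(J, J), Pow(Add(A, 13), -1)) = Mul(Mul(2, J), Pow(Add(13, A), -1)) = Mul(2, J, Pow(Add(13, A), -1)))
Mul(Add(-130, Mul(Mul(-2, 3), d)), Function('N')(6, m)) = Mul(Add(-130, Mul(Mul(-2, 3), Rational(1, 2))), Mul(2, 9, Pow(Add(13, 6), -1))) = Mul(Add(-130, Mul(-6, Rational(1, 2))), Mul(2, 9, Pow(19, -1))) = Mul(Add(-130, -3), Mul(2, 9, Rational(1, 19))) = Mul(-133, Rational(18, 19)) = -126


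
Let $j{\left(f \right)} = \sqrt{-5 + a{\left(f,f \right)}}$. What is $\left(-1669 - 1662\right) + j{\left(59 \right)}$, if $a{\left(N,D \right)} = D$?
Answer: $-3331 + 3 \sqrt{6} \approx -3323.7$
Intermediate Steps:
$j{\left(f \right)} = \sqrt{-5 + f}$
$\left(-1669 - 1662\right) + j{\left(59 \right)} = \left(-1669 - 1662\right) + \sqrt{-5 + 59} = \left(-1669 - 1662\right) + \sqrt{54} = -3331 + 3 \sqrt{6}$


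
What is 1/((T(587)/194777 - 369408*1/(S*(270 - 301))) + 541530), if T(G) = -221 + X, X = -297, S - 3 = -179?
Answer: 6038087/3269396417836 ≈ 1.8469e-6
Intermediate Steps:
S = -176 (S = 3 - 179 = -176)
T(G) = -518 (T(G) = -221 - 297 = -518)
1/((T(587)/194777 - 369408*1/(S*(270 - 301))) + 541530) = 1/((-518/194777 - 369408*(-1/(176*(270 - 301)))) + 541530) = 1/((-518*1/194777 - 369408/((-176*(-31)))) + 541530) = 1/((-518/194777 - 369408/5456) + 541530) = 1/((-518/194777 - 369408*1/5456) + 541530) = 1/((-518/194777 - 23088/341) + 541530) = 1/(-408835274/6038087 + 541530) = 1/(3269396417836/6038087) = 6038087/3269396417836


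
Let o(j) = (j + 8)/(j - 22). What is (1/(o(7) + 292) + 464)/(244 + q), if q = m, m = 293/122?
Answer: 16473050/8747751 ≈ 1.8831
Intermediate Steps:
o(j) = (8 + j)/(-22 + j)
m = 293/122 (m = 293*(1/122) = 293/122 ≈ 2.4016)
q = 293/122 ≈ 2.4016
(1/(o(7) + 292) + 464)/(244 + q) = (1/((8 + 7)/(-22 + 7) + 292) + 464)/(244 + 293/122) = (1/(15/(-15) + 292) + 464)/(30061/122) = (1/(-1/15*15 + 292) + 464)*(122/30061) = (1/(-1 + 292) + 464)*(122/30061) = (1/291 + 464)*(122/30061) = (135025/291)*(122/30061) = 16473050/8747751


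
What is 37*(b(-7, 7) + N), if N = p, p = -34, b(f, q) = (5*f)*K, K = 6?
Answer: -9028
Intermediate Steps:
b(f, q) = 30*f (b(f, q) = (5*f)*6 = 30*f)
N = -34
37*(b(-7, 7) + N) = 37*(30*(-7) - 34) = 37*(-210 - 34) = 37*(-244) = -9028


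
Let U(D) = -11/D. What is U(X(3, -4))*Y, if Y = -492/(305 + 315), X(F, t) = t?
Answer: -1353/620 ≈ -2.1823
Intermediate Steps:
Y = -123/155 (Y = -492/620 = -492*1/620 = -123/155 ≈ -0.79355)
U(X(3, -4))*Y = -11/(-4)*(-123/155) = -11*(-¼)*(-123/155) = (11/4)*(-123/155) = -1353/620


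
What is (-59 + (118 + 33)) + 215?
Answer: 307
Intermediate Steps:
(-59 + (118 + 33)) + 215 = (-59 + 151) + 215 = 92 + 215 = 307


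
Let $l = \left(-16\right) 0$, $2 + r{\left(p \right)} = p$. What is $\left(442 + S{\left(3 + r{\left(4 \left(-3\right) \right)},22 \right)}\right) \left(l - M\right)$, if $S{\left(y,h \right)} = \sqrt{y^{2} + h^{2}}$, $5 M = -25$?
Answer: $2210 + 55 \sqrt{5} \approx 2333.0$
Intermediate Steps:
$r{\left(p \right)} = -2 + p$
$M = -5$ ($M = \frac{1}{5} \left(-25\right) = -5$)
$l = 0$
$S{\left(y,h \right)} = \sqrt{h^{2} + y^{2}}$
$\left(442 + S{\left(3 + r{\left(4 \left(-3\right) \right)},22 \right)}\right) \left(l - M\right) = \left(442 + \sqrt{22^{2} + \left(3 + \left(-2 + 4 \left(-3\right)\right)\right)^{2}}\right) \left(0 - -5\right) = \left(442 + \sqrt{484 + \left(3 - 14\right)^{2}}\right) \left(0 + 5\right) = \left(442 + \sqrt{484 + \left(3 - 14\right)^{2}}\right) 5 = \left(442 + \sqrt{484 + \left(-11\right)^{2}}\right) 5 = \left(442 + \sqrt{484 + 121}\right) 5 = \left(442 + \sqrt{605}\right) 5 = \left(442 + 11 \sqrt{5}\right) 5 = 2210 + 55 \sqrt{5}$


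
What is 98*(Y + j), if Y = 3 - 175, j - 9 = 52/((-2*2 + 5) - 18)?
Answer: -276654/17 ≈ -16274.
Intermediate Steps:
j = 101/17 (j = 9 + 52/((-2*2 + 5) - 18) = 9 + 52/((-4 + 5) - 18) = 9 + 52/(1 - 18) = 9 + 52/(-17) = 9 - 1/17*52 = 9 - 52/17 = 101/17 ≈ 5.9412)
Y = -172
98*(Y + j) = 98*(-172 + 101/17) = 98*(-2823/17) = -276654/17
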